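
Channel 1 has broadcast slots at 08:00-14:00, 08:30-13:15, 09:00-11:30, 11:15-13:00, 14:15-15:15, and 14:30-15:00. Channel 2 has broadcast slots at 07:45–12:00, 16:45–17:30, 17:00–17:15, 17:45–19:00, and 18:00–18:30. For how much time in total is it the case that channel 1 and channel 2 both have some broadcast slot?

A, merged: 08:00–14:00, 14:15–15:15.
B, merged: 07:45–12:00, 16:45–17:30, 17:45–19:00.
A ∩ B = 08:00–12:00.
Total: 4 h.

4 h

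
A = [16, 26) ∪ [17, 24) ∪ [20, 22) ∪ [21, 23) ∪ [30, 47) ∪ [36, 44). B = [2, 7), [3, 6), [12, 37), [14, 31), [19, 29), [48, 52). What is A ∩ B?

Merge the first list: [16, 26), [30, 47).
Merge the second list: [2, 7), [12, 37), [48, 52).
[16, 26) overlaps B on [16, 26).
[30, 47) overlaps B on [30, 37).

[16, 26) ∪ [30, 37)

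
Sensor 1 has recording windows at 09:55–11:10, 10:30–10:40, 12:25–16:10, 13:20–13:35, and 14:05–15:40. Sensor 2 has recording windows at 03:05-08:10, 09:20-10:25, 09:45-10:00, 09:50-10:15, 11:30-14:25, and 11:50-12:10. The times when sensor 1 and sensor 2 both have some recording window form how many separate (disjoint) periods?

2

Merge the first list: 09:55–11:10, 12:25–16:10.
Merge the second list: 03:05–08:10, 09:20–10:25, 11:30–14:25.
A ∩ B = 09:55–10:25, 12:25–14:25.
That is 2 disjoint pieces.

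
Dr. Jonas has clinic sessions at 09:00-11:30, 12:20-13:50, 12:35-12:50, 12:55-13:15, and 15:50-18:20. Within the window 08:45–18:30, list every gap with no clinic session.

08:45–09:00, 11:30–12:20, 13:50–15:50, 18:20–18:30

Covered (merged): 09:00–11:30, 12:20–13:50, 15:50–18:20.
Gaps within 08:45–18:30: 08:45–09:00, 11:30–12:20, 13:50–15:50, 18:20–18:30.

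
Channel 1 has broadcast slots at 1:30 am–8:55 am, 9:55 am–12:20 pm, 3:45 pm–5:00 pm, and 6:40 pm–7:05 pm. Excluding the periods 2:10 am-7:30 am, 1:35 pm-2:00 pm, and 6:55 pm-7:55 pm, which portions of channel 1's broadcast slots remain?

1:30 am-2:10 am, 7:30 am-8:55 am, 9:55 am-12:20 pm, 3:45 pm-5:00 pm, 6:40 pm-6:55 pm

1:30 am-8:55 am with B removed leaves 1:30 am-2:10 am, 7:30 am-8:55 am.
9:55 am-12:20 pm is untouched.
3:45 pm-5:00 pm is untouched.
6:40 pm-7:05 pm with B removed leaves 6:40 pm-6:55 pm.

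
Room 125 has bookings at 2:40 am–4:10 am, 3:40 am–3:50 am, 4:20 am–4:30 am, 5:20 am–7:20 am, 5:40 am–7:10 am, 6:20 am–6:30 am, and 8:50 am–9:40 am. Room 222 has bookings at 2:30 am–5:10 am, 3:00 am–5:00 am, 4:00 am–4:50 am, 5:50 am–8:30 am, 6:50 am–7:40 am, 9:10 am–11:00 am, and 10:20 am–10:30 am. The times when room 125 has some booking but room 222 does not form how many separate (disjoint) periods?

A, merged: 2:40 am–4:10 am, 4:20 am–4:30 am, 5:20 am–7:20 am, 8:50 am–9:40 am.
B, merged: 2:30 am–5:10 am, 5:50 am–8:30 am, 9:10 am–11:00 am.
A \ B = 5:20 am–5:50 am, 8:50 am–9:10 am.
That is 2 disjoint pieces.

2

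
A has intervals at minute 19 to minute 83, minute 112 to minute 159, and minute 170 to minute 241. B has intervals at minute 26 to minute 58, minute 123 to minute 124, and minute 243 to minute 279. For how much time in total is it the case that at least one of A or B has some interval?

A ∪ B = minute 19 to minute 83, minute 112 to minute 159, minute 170 to minute 241, minute 243 to minute 279.
Total: 64 minutes + 47 minutes + 71 minutes + 36 minutes = 218 minutes.

218 minutes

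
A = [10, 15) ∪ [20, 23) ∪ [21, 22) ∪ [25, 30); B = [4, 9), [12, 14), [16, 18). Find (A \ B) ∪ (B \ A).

[4, 9) ∪ [10, 12) ∪ [14, 15) ∪ [16, 18) ∪ [20, 23) ∪ [25, 30)

Merge the first list: [10, 15), [20, 23), [25, 30).
A but not B: [10, 12), [14, 15), [20, 23), [25, 30).
B but not A: [4, 9), [16, 18).
Combining gives A △ B.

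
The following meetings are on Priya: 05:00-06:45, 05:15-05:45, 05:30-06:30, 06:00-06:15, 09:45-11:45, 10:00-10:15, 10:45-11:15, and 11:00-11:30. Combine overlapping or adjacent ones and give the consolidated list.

05:00–06:45, 09:45–11:45

05:15–05:45 overlaps/touches 05:00–06:45 → extend to 05:00–06:45.
05:30–06:30 overlaps/touches 05:00–06:45 → extend to 05:00–06:45.
06:00–06:15 overlaps/touches 05:00–06:45 → extend to 05:00–06:45.
09:45–11:45 is disjoint → start new block.
10:00–10:15 overlaps/touches 09:45–11:45 → extend to 09:45–11:45.
10:45–11:15 overlaps/touches 09:45–11:45 → extend to 09:45–11:45.
11:00–11:30 overlaps/touches 09:45–11:45 → extend to 09:45–11:45.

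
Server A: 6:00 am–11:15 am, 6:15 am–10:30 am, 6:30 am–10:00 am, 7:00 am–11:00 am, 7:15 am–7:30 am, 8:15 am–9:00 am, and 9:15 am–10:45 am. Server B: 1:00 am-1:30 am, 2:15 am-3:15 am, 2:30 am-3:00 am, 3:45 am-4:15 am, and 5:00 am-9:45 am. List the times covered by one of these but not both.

1:00 am–1:30 am, 2:15 am–3:15 am, 3:45 am–4:15 am, 5:00 am–6:00 am, 9:45 am–11:15 am

A, merged: 6:00 am–11:15 am.
B, merged: 1:00 am–1:30 am, 2:15 am–3:15 am, 3:45 am–4:15 am, 5:00 am–9:45 am.
A \ B = 9:45 am–11:15 am.
B \ A = 1:00 am–1:30 am, 2:15 am–3:15 am, 3:45 am–4:15 am, 5:00 am–6:00 am.
Union of the two gives the symmetric difference.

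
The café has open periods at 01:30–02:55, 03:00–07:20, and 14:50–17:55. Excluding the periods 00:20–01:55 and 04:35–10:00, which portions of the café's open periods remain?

01:55–02:55, 03:00–04:35, 14:50–17:55

01:30–02:55 with B removed leaves 01:55–02:55.
03:00–07:20 with B removed leaves 03:00–04:35.
14:50–17:55 is untouched.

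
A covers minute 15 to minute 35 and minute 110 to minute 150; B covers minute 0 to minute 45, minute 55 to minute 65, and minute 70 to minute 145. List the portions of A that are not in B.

minute 145 to minute 150

minute 15 to minute 35 lies entirely inside B → drops out.
minute 110 to minute 150 with B removed leaves minute 145 to minute 150.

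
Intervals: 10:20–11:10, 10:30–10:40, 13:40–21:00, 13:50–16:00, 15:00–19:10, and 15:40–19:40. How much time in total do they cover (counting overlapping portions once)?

Merged: 10:20-11:10, 13:40-21:00.
Lengths: 50 min + 7 h 20 min = 8 h 10 min.

8 h 10 min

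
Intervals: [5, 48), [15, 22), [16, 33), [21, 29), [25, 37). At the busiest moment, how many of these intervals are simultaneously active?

4

Walk the sorted start/end points keeping a running depth.
The depth first hits 4 at 21.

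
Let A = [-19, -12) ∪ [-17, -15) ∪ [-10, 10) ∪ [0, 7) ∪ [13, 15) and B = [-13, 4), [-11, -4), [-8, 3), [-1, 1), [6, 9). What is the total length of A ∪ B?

Merge the first list: [-19, -12), [-10, 10), [13, 15).
Merge the second list: [-13, 4), [6, 9).
A ∪ B = [-19, 10), [13, 15).
Total: 29 + 2 = 31.

31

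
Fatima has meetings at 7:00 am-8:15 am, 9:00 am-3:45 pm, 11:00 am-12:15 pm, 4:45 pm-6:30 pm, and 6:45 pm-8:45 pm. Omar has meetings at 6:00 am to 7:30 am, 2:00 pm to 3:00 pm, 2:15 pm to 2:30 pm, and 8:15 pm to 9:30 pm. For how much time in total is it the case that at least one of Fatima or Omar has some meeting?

13 h 30 min

A, merged: 7:00 am-8:15 am, 9:00 am-3:45 pm, 4:45 pm-6:30 pm, 6:45 pm-8:45 pm.
B, merged: 6:00 am-7:30 am, 2:00 pm-3:00 pm, 8:15 pm-9:30 pm.
A ∪ B = 6:00 am-8:15 am, 9:00 am-3:45 pm, 4:45 pm-6:30 pm, 6:45 pm-9:30 pm.
Total: 2 h 15 min + 6 h 45 min + 1 h 45 min + 2 h 45 min = 13 h 30 min.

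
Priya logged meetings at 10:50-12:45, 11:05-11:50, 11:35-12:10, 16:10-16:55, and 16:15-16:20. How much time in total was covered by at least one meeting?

Merged: 10:50-12:45, 16:10-16:55.
Lengths: 1 h 55 min + 45 min = 2 h 40 min.

2 h 40 min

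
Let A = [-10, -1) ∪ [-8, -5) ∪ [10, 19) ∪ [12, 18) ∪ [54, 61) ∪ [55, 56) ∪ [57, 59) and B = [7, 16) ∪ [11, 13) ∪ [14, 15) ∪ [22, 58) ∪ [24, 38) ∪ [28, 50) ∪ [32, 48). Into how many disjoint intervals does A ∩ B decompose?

2

First set merges to [-10, -1), [10, 19), [54, 61).
Second set merges to [7, 16), [22, 58).
A ∩ B = [10, 16), [54, 58).
That is 2 disjoint pieces.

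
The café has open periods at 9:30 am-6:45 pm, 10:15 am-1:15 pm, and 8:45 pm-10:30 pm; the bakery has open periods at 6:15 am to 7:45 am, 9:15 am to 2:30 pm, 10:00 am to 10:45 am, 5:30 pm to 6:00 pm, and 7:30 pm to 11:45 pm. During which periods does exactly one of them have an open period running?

6:15 am–7:45 am, 9:15 am–9:30 am, 2:30 pm–5:30 pm, 6:00 pm–6:45 pm, 7:30 pm–8:45 pm, 10:30 pm–11:45 pm

A, merged: 9:30 am–6:45 pm, 8:45 pm–10:30 pm.
B, merged: 6:15 am–7:45 am, 9:15 am–2:30 pm, 5:30 pm–6:00 pm, 7:30 pm–11:45 pm.
A \ B = 2:30 pm–5:30 pm, 6:00 pm–6:45 pm.
B \ A = 6:15 am–7:45 am, 9:15 am–9:30 am, 7:30 pm–8:45 pm, 10:30 pm–11:45 pm.
Union of the two gives the symmetric difference.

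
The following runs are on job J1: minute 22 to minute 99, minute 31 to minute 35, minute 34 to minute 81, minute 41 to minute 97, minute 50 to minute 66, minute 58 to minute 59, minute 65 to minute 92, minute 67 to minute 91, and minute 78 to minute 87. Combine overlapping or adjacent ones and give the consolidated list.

minute 22 to minute 99

minute 31 to minute 35 overlaps/touches minute 22 to minute 99 → extend to minute 22 to minute 99.
minute 34 to minute 81 overlaps/touches minute 22 to minute 99 → extend to minute 22 to minute 99.
minute 41 to minute 97 overlaps/touches minute 22 to minute 99 → extend to minute 22 to minute 99.
minute 50 to minute 66 overlaps/touches minute 22 to minute 99 → extend to minute 22 to minute 99.
minute 58 to minute 59 overlaps/touches minute 22 to minute 99 → extend to minute 22 to minute 99.
minute 65 to minute 92 overlaps/touches minute 22 to minute 99 → extend to minute 22 to minute 99.
minute 67 to minute 91 overlaps/touches minute 22 to minute 99 → extend to minute 22 to minute 99.
minute 78 to minute 87 overlaps/touches minute 22 to minute 99 → extend to minute 22 to minute 99.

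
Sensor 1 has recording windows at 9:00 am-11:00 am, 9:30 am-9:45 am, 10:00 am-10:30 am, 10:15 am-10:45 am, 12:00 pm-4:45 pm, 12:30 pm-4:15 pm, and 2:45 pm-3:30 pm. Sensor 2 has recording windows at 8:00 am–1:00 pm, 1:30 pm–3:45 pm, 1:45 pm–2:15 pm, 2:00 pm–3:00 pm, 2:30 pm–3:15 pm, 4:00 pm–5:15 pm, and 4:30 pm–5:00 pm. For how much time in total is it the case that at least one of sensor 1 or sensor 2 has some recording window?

A, merged: 9:00 am–11:00 am, 12:00 pm–4:45 pm.
B, merged: 8:00 am–1:00 pm, 1:30 pm–3:45 pm, 4:00 pm–5:15 pm.
A ∪ B = 8:00 am–5:15 pm.
Total: 9 h 15 min.

9 h 15 min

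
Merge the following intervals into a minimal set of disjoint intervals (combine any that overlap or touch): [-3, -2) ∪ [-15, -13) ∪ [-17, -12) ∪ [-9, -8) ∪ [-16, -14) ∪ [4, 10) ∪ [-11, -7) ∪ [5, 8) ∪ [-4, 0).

Sort by start: [-17, -12), [-16, -14), [-15, -13), [-11, -7), [-9, -8), [-4, 0), [-3, -2), [4, 10), [5, 8).
[-16, -14) overlaps/touches [-17, -12) → extend to [-17, -12).
[-15, -13) overlaps/touches [-17, -12) → extend to [-17, -12).
[-11, -7) is disjoint → start new block.
[-9, -8) overlaps/touches [-11, -7) → extend to [-11, -7).
[-4, 0) is disjoint → start new block.
[-3, -2) overlaps/touches [-4, 0) → extend to [-4, 0).
[4, 10) is disjoint → start new block.
[5, 8) overlaps/touches [4, 10) → extend to [4, 10).

[-17, -12) ∪ [-11, -7) ∪ [-4, 0) ∪ [4, 10)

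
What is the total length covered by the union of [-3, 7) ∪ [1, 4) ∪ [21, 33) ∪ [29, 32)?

22

Merged: [-3, 7), [21, 33).
Lengths: 10 + 12 = 22.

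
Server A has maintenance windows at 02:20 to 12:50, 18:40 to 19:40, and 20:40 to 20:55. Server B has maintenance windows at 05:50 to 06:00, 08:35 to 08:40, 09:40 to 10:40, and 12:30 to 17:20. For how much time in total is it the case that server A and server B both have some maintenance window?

1 h 35 min

A ∩ B = 05:50-06:00, 08:35-08:40, 09:40-10:40, 12:30-12:50.
Total: 10 min + 5 min + 1 h + 20 min = 1 h 35 min.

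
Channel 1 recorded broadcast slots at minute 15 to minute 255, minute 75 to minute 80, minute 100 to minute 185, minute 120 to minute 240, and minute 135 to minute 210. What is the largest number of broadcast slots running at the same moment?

Walk the sorted start/end points keeping a running depth.
The depth first hits 4 at minute 135.

4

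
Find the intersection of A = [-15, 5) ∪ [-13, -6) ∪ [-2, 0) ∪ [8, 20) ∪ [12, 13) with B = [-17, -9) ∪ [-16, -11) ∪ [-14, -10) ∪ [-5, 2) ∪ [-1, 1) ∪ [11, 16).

A, merged: [-15, 5), [8, 20).
B, merged: [-17, -9), [-5, 2), [11, 16).
[-15, 5) ∩ B → [-15, -9), [-5, 2).
[8, 20) ∩ B → [11, 16).

[-15, -9) ∪ [-5, 2) ∪ [11, 16)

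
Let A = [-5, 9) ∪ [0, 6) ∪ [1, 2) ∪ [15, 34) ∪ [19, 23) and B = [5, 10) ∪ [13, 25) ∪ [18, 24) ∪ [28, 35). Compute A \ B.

[-5, 5) ∪ [25, 28)

First set merges to [-5, 9), [15, 34).
Second set merges to [5, 10), [13, 25), [28, 35).
[-5, 9) with B removed leaves [-5, 5).
[15, 34) with B removed leaves [25, 28).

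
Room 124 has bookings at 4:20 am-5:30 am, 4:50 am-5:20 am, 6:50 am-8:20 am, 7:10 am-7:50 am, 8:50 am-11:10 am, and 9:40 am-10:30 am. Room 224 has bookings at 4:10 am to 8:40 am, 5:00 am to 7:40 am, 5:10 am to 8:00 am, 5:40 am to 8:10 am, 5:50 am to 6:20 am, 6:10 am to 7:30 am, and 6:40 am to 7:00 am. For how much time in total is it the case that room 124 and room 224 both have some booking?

Merge the first list: 4:20 am–5:30 am, 6:50 am–8:20 am, 8:50 am–11:10 am.
Merge the second list: 4:10 am–8:40 am.
A ∩ B = 4:20 am–5:30 am, 6:50 am–8:20 am.
Total: 1 h 10 min + 1 h 30 min = 2 h 40 min.

2 h 40 min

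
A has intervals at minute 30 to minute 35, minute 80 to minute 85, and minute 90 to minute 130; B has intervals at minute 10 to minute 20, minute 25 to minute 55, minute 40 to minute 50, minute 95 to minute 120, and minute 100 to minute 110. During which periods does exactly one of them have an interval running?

minute 10 to minute 20, minute 25 to minute 30, minute 35 to minute 55, minute 80 to minute 85, minute 90 to minute 95, minute 120 to minute 130

B, merged: minute 10 to minute 20, minute 25 to minute 55, minute 95 to minute 120.
A but not B: minute 80 to minute 85, minute 90 to minute 95, minute 120 to minute 130.
B but not A: minute 10 to minute 20, minute 25 to minute 30, minute 35 to minute 55.
Combining gives A △ B.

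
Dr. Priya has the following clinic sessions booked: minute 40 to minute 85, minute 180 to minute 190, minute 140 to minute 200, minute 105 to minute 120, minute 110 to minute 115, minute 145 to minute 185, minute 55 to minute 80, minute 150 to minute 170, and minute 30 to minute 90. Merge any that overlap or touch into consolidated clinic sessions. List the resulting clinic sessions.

Sort by start: minute 30 to minute 90, minute 40 to minute 85, minute 55 to minute 80, minute 105 to minute 120, minute 110 to minute 115, minute 140 to minute 200, minute 145 to minute 185, minute 150 to minute 170, minute 180 to minute 190.
minute 40 to minute 85 overlaps/touches minute 30 to minute 90 → extend to minute 30 to minute 90.
minute 55 to minute 80 overlaps/touches minute 30 to minute 90 → extend to minute 30 to minute 90.
minute 105 to minute 120 is disjoint → start new block.
minute 110 to minute 115 overlaps/touches minute 105 to minute 120 → extend to minute 105 to minute 120.
minute 140 to minute 200 is disjoint → start new block.
minute 145 to minute 185 overlaps/touches minute 140 to minute 200 → extend to minute 140 to minute 200.
minute 150 to minute 170 overlaps/touches minute 140 to minute 200 → extend to minute 140 to minute 200.
minute 180 to minute 190 overlaps/touches minute 140 to minute 200 → extend to minute 140 to minute 200.

minute 30 to minute 90, minute 105 to minute 120, minute 140 to minute 200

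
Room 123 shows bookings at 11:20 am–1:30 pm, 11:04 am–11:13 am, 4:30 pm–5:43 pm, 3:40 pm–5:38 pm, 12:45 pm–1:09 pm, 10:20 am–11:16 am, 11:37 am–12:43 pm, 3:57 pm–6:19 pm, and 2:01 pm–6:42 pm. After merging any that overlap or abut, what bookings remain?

Sort by start: 10:20 am–11:16 am, 11:04 am–11:13 am, 11:20 am–1:30 pm, 11:37 am–12:43 pm, 12:45 pm–1:09 pm, 2:01 pm–6:42 pm, 3:40 pm–5:38 pm, 3:57 pm–6:19 pm, 4:30 pm–5:43 pm.
11:04 am–11:13 am overlaps/touches 10:20 am–11:16 am → extend to 10:20 am–11:16 am.
11:20 am–1:30 pm is disjoint → start new block.
11:37 am–12:43 pm overlaps/touches 11:20 am–1:30 pm → extend to 11:20 am–1:30 pm.
12:45 pm–1:09 pm overlaps/touches 11:20 am–1:30 pm → extend to 11:20 am–1:30 pm.
2:01 pm–6:42 pm is disjoint → start new block.
3:40 pm–5:38 pm overlaps/touches 2:01 pm–6:42 pm → extend to 2:01 pm–6:42 pm.
3:57 pm–6:19 pm overlaps/touches 2:01 pm–6:42 pm → extend to 2:01 pm–6:42 pm.
4:30 pm–5:43 pm overlaps/touches 2:01 pm–6:42 pm → extend to 2:01 pm–6:42 pm.

10:20 am–11:16 am, 11:20 am–1:30 pm, 2:01 pm–6:42 pm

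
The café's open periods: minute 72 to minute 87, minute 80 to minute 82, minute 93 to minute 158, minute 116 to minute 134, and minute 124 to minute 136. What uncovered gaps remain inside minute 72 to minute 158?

Covered (merged): minute 72 to minute 87, minute 93 to minute 158.
Uncovered inside minute 72 to minute 158: minute 87 to minute 93.

minute 87 to minute 93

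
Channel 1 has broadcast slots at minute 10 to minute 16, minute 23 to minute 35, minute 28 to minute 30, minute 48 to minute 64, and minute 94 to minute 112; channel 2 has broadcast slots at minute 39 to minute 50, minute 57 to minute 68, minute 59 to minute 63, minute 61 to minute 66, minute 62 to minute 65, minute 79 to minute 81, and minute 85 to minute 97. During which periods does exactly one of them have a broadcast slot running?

minute 10 to minute 16, minute 23 to minute 35, minute 39 to minute 48, minute 50 to minute 57, minute 64 to minute 68, minute 79 to minute 81, minute 85 to minute 94, minute 97 to minute 112

A, merged: minute 10 to minute 16, minute 23 to minute 35, minute 48 to minute 64, minute 94 to minute 112.
B, merged: minute 39 to minute 50, minute 57 to minute 68, minute 79 to minute 81, minute 85 to minute 97.
A \ B = minute 10 to minute 16, minute 23 to minute 35, minute 50 to minute 57, minute 97 to minute 112.
B \ A = minute 39 to minute 48, minute 64 to minute 68, minute 79 to minute 81, minute 85 to minute 94.
Union of the two gives the symmetric difference.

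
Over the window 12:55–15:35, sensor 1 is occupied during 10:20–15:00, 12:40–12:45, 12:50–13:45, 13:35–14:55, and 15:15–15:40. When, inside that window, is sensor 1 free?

15:00–15:15

Covered (merged): 10:20–15:00, 15:15–15:40.
Gaps within 12:55–15:35: 15:00–15:15.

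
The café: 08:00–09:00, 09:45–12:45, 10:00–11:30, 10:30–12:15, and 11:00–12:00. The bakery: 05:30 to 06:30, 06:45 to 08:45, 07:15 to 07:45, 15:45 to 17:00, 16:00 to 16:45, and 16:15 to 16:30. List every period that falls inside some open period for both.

Merge the first list: 08:00–09:00, 09:45–12:45.
Merge the second list: 05:30–06:30, 06:45–08:45, 15:45–17:00.
08:00–09:00 ∩ B → 08:00–08:45.
09:45–12:45 meets no B interval.

08:00–08:45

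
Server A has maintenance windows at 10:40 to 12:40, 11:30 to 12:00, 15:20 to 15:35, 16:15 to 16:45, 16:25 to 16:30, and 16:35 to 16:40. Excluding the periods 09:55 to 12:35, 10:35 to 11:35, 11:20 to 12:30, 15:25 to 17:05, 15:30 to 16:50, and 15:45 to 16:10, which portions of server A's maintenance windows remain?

12:35–12:40, 15:20–15:25

Merge the first list: 10:40–12:40, 15:20–15:35, 16:15–16:45.
Merge the second list: 09:55–12:35, 15:25–17:05.
10:40–12:40 \ B = 12:35–12:40.
15:20–15:35 \ B = 15:20–15:25.
16:15–16:45: entirely removed.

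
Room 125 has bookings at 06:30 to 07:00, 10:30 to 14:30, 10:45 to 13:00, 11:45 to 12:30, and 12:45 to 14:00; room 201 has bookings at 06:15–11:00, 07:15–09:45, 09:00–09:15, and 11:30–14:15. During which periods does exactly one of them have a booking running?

06:15–06:30, 07:00–10:30, 11:00–11:30, 14:15–14:30

Merge the first list: 06:30–07:00, 10:30–14:30.
Merge the second list: 06:15–11:00, 11:30–14:15.
A \ B = 11:00–11:30, 14:15–14:30.
B \ A = 06:15–06:30, 07:00–10:30.
Union of the two gives the symmetric difference.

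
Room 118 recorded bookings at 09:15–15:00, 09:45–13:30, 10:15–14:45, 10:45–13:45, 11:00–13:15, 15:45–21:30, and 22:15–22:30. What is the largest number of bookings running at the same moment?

Walk the sorted start/end points keeping a running depth.
The depth first hits 5 at 11:00.

5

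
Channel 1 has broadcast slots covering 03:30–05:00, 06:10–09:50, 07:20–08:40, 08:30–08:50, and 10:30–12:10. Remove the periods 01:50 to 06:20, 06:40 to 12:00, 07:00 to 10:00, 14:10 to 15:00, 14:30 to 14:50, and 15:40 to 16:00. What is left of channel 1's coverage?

06:20–06:40, 12:00–12:10

First set merges to 03:30–05:00, 06:10–09:50, 10:30–12:10.
Second set merges to 01:50–06:20, 06:40–12:00, 14:10–15:00, 15:40–16:00.
03:30–05:00: fully covered by B → removed.
06:10–09:50 minus B → 06:20–06:40.
10:30–12:10 minus B → 12:00–12:10.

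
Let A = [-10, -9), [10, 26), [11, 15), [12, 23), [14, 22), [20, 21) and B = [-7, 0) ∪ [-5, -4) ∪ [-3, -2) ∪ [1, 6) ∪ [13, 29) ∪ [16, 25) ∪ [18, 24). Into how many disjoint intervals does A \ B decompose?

Merge the first list: [-10, -9), [10, 26).
Merge the second list: [-7, 0), [1, 6), [13, 29).
A \ B = [-10, -9), [10, 13).
That is 2 disjoint pieces.

2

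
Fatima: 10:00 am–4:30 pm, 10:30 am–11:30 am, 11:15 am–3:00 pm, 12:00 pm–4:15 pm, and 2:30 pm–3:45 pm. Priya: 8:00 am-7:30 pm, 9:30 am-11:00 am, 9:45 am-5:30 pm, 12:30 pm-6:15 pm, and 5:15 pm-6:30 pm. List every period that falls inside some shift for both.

A, merged: 10:00 am–4:30 pm.
B, merged: 8:00 am–7:30 pm.
10:00 am–4:30 pm overlaps B on 10:00 am–4:30 pm.

10:00 am–4:30 pm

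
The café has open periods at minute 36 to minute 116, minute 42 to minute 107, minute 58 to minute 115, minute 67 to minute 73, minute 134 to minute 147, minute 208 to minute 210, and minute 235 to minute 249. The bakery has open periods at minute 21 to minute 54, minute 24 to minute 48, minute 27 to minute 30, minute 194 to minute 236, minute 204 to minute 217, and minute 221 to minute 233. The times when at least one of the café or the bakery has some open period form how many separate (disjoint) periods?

3

A, merged: minute 36 to minute 116, minute 134 to minute 147, minute 208 to minute 210, minute 235 to minute 249.
B, merged: minute 21 to minute 54, minute 194 to minute 236.
A ∪ B = minute 21 to minute 116, minute 134 to minute 147, minute 194 to minute 249.
That is 3 disjoint pieces.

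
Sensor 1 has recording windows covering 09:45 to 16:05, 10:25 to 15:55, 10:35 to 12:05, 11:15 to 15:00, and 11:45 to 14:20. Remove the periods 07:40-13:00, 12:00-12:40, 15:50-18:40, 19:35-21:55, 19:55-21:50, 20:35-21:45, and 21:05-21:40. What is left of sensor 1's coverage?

A, merged: 09:45–16:05.
B, merged: 07:40–13:00, 15:50–18:40, 19:35–21:55.
09:45–16:05 \ B = 13:00–15:50.

13:00–15:50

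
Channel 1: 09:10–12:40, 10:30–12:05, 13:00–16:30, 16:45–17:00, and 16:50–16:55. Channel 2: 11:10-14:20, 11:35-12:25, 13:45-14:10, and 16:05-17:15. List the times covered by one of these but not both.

Merge the first list: 09:10-12:40, 13:00-16:30, 16:45-17:00.
Merge the second list: 11:10-14:20, 16:05-17:15.
Only in the first: 09:10-11:10, 14:20-16:05.
Only in the second: 12:40-13:00, 16:30-16:45, 17:00-17:15.
Together these are the periods covered by exactly one.

09:10-11:10, 12:40-13:00, 14:20-16:05, 16:30-16:45, 17:00-17:15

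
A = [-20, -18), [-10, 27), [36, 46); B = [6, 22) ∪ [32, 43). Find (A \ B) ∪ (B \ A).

[-20, -18) ∪ [-10, 6) ∪ [22, 27) ∪ [32, 36) ∪ [43, 46)

A \ B = [-20, -18), [-10, 6), [22, 27), [43, 46).
B \ A = [32, 36).
Union of the two gives the symmetric difference.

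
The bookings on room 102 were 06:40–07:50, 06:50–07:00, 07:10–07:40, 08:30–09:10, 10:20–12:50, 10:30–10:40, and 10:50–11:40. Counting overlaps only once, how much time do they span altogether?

4 h 20 min

Merged: 06:40-07:50, 08:30-09:10, 10:20-12:50.
Lengths: 1 h 10 min + 40 min + 2 h 30 min = 4 h 20 min.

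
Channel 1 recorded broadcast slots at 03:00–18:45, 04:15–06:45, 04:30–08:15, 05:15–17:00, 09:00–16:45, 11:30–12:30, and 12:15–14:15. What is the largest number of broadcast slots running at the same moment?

5

Walk the sorted start/end points keeping a running depth.
The depth first hits 5 at 12:15.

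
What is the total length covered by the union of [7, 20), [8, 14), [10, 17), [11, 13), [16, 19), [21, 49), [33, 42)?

41

Merged: [7, 20), [21, 49).
Lengths: 13 + 28 = 41.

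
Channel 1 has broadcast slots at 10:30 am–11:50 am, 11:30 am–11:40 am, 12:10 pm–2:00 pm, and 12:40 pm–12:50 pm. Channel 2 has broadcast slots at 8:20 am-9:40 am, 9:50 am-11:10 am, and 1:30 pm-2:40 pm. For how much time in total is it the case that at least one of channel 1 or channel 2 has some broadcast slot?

5 h 50 min

Merge the first list: 10:30 am–11:50 am, 12:10 pm–2:00 pm.
A ∪ B = 8:20 am–9:40 am, 9:50 am–11:50 am, 12:10 pm–2:40 pm.
Total: 1 h 20 min + 2 h + 2 h 30 min = 5 h 50 min.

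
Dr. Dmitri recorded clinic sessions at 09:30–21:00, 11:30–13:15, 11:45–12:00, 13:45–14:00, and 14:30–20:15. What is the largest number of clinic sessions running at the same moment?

Sweep endpoints in order; track running count of active intervals.
Peak of 3 reached at 11:45.

3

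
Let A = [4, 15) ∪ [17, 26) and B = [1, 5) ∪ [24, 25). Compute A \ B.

[5, 15) ∪ [17, 24) ∪ [25, 26)

[4, 15) minus B → [5, 15).
[17, 26) minus B → [17, 24), [25, 26).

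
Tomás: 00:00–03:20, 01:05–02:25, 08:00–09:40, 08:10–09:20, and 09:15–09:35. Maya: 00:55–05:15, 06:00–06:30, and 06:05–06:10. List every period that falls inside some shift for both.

A, merged: 00:00–03:20, 08:00–09:40.
B, merged: 00:55–05:15, 06:00–06:30.
00:00–03:20 overlaps B on 00:55–03:20.
08:00–09:40 falls entirely outside B.

00:55–03:20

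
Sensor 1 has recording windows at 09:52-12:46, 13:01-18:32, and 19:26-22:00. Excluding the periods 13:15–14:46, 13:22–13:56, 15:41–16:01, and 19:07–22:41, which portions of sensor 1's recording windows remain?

Second set merges to 13:15–14:46, 15:41–16:01, 19:07–22:41.
09:52–12:46 is untouched.
13:01–18:32 with B removed leaves 13:01–13:15, 14:46–15:41, 16:01–18:32.
19:26–22:00 lies entirely inside B → drops out.

09:52–12:46, 13:01–13:15, 14:46–15:41, 16:01–18:32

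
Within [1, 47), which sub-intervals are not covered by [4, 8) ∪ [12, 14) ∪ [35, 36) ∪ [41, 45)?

[1, 4) ∪ [8, 12) ∪ [14, 35) ∪ [36, 41) ∪ [45, 47)

After merging, the occupied span is [4, 8), [12, 14), [35, 36), [41, 45).
Gaps within [1, 47): [1, 4), [8, 12), [14, 35), [36, 41), [45, 47).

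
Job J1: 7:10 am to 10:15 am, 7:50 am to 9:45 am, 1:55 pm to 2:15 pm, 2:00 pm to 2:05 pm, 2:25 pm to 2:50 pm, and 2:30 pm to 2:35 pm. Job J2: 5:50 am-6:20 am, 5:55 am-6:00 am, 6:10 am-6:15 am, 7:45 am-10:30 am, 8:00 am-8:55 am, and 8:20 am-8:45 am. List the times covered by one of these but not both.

A, merged: 7:10 am–10:15 am, 1:55 pm–2:15 pm, 2:25 pm–2:50 pm.
B, merged: 5:50 am–6:20 am, 7:45 am–10:30 am.
Only in the first: 7:10 am–7:45 am, 1:55 pm–2:15 pm, 2:25 pm–2:50 pm.
Only in the second: 5:50 am–6:20 am, 10:15 am–10:30 am.
Together these are the periods covered by exactly one.

5:50 am–6:20 am, 7:10 am–7:45 am, 10:15 am–10:30 am, 1:55 pm–2:15 pm, 2:25 pm–2:50 pm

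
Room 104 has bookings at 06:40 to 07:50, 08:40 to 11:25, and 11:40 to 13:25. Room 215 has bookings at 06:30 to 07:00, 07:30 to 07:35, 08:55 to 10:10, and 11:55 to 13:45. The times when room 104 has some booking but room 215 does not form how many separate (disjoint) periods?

A \ B = 07:00–07:30, 07:35–07:50, 08:40–08:55, 10:10–11:25, 11:40–11:55.
That is 5 disjoint pieces.

5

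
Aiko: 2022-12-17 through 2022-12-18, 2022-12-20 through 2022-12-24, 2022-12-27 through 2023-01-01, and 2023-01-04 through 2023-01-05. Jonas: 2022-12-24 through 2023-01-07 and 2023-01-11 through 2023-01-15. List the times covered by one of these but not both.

A \ B = 2022-12-17 through 2022-12-18, 2022-12-20 through 2022-12-23.
B \ A = 2022-12-25 through 2022-12-26, 2023-01-02 through 2023-01-03, 2023-01-06 through 2023-01-07, 2023-01-11 through 2023-01-15.
Union of the two gives the symmetric difference.

2022-12-17 through 2022-12-18, 2022-12-20 through 2022-12-23, 2022-12-25 through 2022-12-26, 2023-01-02 through 2023-01-03, 2023-01-06 through 2023-01-07, 2023-01-11 through 2023-01-15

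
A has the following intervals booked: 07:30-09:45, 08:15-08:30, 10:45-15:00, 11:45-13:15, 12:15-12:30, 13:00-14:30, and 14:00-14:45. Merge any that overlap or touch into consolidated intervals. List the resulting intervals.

08:15-08:30 overlaps/touches 07:30-09:45 → extend to 07:30-09:45.
10:45-15:00 is disjoint → start new block.
11:45-13:15 overlaps/touches 10:45-15:00 → extend to 10:45-15:00.
12:15-12:30 overlaps/touches 10:45-15:00 → extend to 10:45-15:00.
13:00-14:30 overlaps/touches 10:45-15:00 → extend to 10:45-15:00.
14:00-14:45 overlaps/touches 10:45-15:00 → extend to 10:45-15:00.

07:30-09:45, 10:45-15:00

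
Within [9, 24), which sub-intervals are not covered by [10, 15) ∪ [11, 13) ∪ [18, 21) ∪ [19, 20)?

Covered (merged): [10, 15), [18, 21).
Uncovered inside [9, 24): [9, 10), [15, 18), [21, 24).

[9, 10) ∪ [15, 18) ∪ [21, 24)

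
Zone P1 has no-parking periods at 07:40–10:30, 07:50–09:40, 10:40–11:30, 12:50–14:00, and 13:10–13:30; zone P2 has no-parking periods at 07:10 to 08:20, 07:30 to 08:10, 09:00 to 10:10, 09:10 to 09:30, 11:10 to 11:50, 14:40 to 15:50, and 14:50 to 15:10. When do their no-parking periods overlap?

07:40-08:20, 09:00-10:10, 11:10-11:30

A, merged: 07:40-10:30, 10:40-11:30, 12:50-14:00.
B, merged: 07:10-08:20, 09:00-10:10, 11:10-11:50, 14:40-15:50.
07:40-10:30 meets the second set on 07:40-08:20, 09:00-10:10.
10:40-11:30 meets the second set on 11:10-11:30.
12:50-14:00: no overlap with the second set.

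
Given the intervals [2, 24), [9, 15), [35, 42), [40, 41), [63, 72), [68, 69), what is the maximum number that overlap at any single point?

2

Walk the sorted start/end points keeping a running depth.
The depth first hits 2 at 9.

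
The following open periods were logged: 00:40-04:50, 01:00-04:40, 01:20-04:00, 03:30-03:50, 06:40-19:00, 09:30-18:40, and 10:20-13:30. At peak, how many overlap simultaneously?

4

Sweep endpoints in order; track running count of active intervals.
Peak of 4 reached at 03:30.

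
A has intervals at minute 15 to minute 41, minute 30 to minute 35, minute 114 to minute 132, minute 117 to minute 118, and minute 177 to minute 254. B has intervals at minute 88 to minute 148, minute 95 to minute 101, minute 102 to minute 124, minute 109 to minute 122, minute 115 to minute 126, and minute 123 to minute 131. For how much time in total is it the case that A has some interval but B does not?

A, merged: minute 15 to minute 41, minute 114 to minute 132, minute 177 to minute 254.
B, merged: minute 88 to minute 148.
A \ B = minute 15 to minute 41, minute 177 to minute 254.
Total: 26 minutes + 77 minutes = 103 minutes.

103 minutes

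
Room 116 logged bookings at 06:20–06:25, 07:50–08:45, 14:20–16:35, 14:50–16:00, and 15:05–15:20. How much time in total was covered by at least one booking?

Merged: 06:20–06:25, 07:50–08:45, 14:20–16:35.
Lengths: 5 min + 55 min + 2 h 15 min = 3 h 15 min.

3 h 15 min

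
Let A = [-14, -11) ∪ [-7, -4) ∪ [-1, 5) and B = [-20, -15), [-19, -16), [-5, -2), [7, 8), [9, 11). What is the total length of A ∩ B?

1

Merge the second list: [-20, -15), [-5, -2), [7, 8), [9, 11).
A ∩ B = [-5, -4).
Total: 1.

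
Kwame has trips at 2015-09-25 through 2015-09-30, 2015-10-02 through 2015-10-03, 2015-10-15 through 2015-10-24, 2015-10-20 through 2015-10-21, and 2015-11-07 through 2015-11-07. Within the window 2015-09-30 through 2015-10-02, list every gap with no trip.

The merged coverage is 2015-09-25 through 2015-09-30, 2015-10-02 through 2015-10-03, 2015-10-15 through 2015-10-24, 2015-11-07 through 2015-11-07.
Complement within 2015-09-30 through 2015-10-02: 2015-10-01 through 2015-10-01.

2015-10-01 through 2015-10-01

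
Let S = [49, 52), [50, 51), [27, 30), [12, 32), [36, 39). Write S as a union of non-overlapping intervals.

Sort by start: [12, 32), [27, 30), [36, 39), [49, 52), [50, 51).
[27, 30) overlaps/touches [12, 32) → extend to [12, 32).
[36, 39) is disjoint → start new block.
[49, 52) is disjoint → start new block.
[50, 51) overlaps/touches [49, 52) → extend to [49, 52).

[12, 32) ∪ [36, 39) ∪ [49, 52)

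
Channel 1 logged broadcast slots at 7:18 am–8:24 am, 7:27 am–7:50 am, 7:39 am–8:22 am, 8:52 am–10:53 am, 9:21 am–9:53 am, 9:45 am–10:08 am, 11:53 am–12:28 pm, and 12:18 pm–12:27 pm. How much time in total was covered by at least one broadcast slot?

3 h 42 min

Merged: 7:18 am-8:24 am, 8:52 am-10:53 am, 11:53 am-12:28 pm.
Lengths: 1 h 6 min + 2 h 1 min + 35 min = 3 h 42 min.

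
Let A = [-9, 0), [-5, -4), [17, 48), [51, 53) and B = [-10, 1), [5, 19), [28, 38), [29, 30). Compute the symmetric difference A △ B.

[-10, -9) ∪ [0, 1) ∪ [5, 17) ∪ [19, 28) ∪ [38, 48) ∪ [51, 53)

A, merged: [-9, 0), [17, 48), [51, 53).
B, merged: [-10, 1), [5, 19), [28, 38).
A but not B: [19, 28), [38, 48), [51, 53).
B but not A: [-10, -9), [0, 1), [5, 17).
Combining gives A △ B.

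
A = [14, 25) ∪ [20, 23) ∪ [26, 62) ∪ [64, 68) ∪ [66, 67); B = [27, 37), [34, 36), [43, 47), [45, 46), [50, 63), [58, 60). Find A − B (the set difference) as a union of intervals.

First set merges to [14, 25), [26, 62), [64, 68).
Second set merges to [27, 37), [43, 47), [50, 63).
[14, 25) is untouched.
[26, 62) with B removed leaves [26, 27), [37, 43), [47, 50).
[64, 68) is untouched.

[14, 25) ∪ [26, 27) ∪ [37, 43) ∪ [47, 50) ∪ [64, 68)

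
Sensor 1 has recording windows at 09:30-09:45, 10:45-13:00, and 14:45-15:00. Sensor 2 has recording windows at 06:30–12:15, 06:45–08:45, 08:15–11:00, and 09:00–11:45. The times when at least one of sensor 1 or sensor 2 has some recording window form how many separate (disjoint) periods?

2

B, merged: 06:30–12:15.
A ∪ B = 06:30–13:00, 14:45–15:00.
That is 2 disjoint pieces.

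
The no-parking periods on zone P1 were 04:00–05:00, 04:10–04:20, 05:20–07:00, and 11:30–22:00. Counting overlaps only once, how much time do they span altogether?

13 h 10 min

Merged: 04:00–05:00, 05:20–07:00, 11:30–22:00.
Lengths: 1 h + 1 h 40 min + 10 h 30 min = 13 h 10 min.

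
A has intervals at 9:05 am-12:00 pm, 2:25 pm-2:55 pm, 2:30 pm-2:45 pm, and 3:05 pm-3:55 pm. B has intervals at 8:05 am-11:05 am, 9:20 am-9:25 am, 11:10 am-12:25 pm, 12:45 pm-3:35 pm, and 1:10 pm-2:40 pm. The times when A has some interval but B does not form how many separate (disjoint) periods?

Merge the first list: 9:05 am–12:00 pm, 2:25 pm–2:55 pm, 3:05 pm–3:55 pm.
Merge the second list: 8:05 am–11:05 am, 11:10 am–12:25 pm, 12:45 pm–3:35 pm.
A \ B = 11:05 am–11:10 am, 3:35 pm–3:55 pm.
That is 2 disjoint pieces.

2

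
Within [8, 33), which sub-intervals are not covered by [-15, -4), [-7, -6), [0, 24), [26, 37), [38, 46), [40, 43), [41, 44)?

[24, 26)

The merged coverage is [-15, -4), [0, 24), [26, 37), [38, 46).
Uncovered inside [8, 33): [24, 26).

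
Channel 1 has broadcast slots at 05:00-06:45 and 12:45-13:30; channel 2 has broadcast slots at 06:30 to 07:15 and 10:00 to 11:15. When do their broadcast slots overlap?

06:30-06:45

05:00-06:45 meets the second set on 06:30-06:45.
12:45-13:30: no overlap with the second set.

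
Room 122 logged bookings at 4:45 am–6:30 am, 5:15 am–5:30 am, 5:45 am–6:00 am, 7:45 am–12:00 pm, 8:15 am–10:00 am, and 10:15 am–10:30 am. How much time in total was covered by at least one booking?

6 h

Merged: 4:45 am–6:30 am, 7:45 am–12:00 pm.
Lengths: 1 h 45 min + 4 h 15 min = 6 h.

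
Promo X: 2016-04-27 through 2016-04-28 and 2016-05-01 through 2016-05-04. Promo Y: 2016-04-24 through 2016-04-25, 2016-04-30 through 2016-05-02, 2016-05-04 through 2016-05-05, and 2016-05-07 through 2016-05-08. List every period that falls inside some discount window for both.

2016-05-01 through 2016-05-02, 2016-05-04 through 2016-05-04

2016-04-27 through 2016-04-28: no overlap with the second set.
2016-05-01 through 2016-05-04 meets the second set on 2016-05-01 through 2016-05-02, 2016-05-04 through 2016-05-04.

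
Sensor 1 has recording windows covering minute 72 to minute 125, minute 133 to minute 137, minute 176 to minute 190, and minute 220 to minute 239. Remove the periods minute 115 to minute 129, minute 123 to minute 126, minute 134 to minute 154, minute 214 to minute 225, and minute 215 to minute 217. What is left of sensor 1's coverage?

minute 72 to minute 115, minute 133 to minute 134, minute 176 to minute 190, minute 225 to minute 239

Merge the second list: minute 115 to minute 129, minute 134 to minute 154, minute 214 to minute 225.
minute 72 to minute 125 \ B = minute 72 to minute 115.
minute 133 to minute 137 \ B = minute 133 to minute 134.
minute 176 to minute 190: nothing removed.
minute 220 to minute 239 \ B = minute 225 to minute 239.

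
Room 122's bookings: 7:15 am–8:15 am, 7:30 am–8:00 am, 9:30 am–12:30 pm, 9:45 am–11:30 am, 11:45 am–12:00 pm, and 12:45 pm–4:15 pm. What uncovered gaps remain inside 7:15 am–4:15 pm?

8:15 am–9:30 am, 12:30 pm–12:45 pm

After merging, the occupied span is 7:15 am–8:15 am, 9:30 am–12:30 pm, 12:45 pm–4:15 pm.
Complement within 7:15 am–4:15 pm: 8:15 am–9:30 am, 12:30 pm–12:45 pm.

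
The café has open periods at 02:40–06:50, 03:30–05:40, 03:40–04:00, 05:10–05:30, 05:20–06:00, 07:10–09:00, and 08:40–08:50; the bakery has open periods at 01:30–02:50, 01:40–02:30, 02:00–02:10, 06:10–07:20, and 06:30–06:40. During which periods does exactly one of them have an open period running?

Merge the first list: 02:40–06:50, 07:10–09:00.
Merge the second list: 01:30–02:50, 06:10–07:20.
Only in the first: 02:50–06:10, 07:20–09:00.
Only in the second: 01:30–02:40, 06:50–07:10.
Together these are the periods covered by exactly one.

01:30–02:40, 02:50–06:10, 06:50–07:10, 07:20–09:00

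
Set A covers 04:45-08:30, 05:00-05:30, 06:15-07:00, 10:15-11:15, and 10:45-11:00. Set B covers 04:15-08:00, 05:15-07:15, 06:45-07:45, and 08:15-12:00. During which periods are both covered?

04:45–08:00, 08:15–08:30, 10:15–11:15

First set merges to 04:45–08:30, 10:15–11:15.
Second set merges to 04:15–08:00, 08:15–12:00.
04:45–08:30 overlaps B on 04:45–08:00, 08:15–08:30.
10:15–11:15 overlaps B on 10:15–11:15.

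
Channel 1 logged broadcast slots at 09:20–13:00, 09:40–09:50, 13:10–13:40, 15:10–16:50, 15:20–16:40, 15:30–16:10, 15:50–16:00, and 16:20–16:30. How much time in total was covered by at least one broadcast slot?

Merged: 09:20-13:00, 13:10-13:40, 15:10-16:50.
Lengths: 3 h 40 min + 30 min + 1 h 40 min = 5 h 50 min.

5 h 50 min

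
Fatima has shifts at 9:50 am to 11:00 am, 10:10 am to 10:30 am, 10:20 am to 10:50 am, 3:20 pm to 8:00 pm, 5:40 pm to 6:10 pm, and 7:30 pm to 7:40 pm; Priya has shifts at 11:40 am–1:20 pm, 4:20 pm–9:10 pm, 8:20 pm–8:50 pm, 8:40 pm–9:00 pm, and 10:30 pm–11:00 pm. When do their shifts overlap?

4:20 pm–8:00 pm

A, merged: 9:50 am–11:00 am, 3:20 pm–8:00 pm.
B, merged: 11:40 am–1:20 pm, 4:20 pm–9:10 pm, 10:30 pm–11:00 pm.
9:50 am–11:00 am falls entirely outside B.
3:20 pm–8:00 pm overlaps B on 4:20 pm–8:00 pm.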